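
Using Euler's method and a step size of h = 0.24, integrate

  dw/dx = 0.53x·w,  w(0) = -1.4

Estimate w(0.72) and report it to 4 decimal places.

Euler: w_{n+1} = w_n + h·f(x_n, w_n).
x=0.000000, w=-1.400000: f=0.000000 → w ← -1.400000 + 0.24·0.000000 = -1.400000
x=0.240000, w=-1.400000: f=-0.178080 → w ← -1.400000 + 0.24·(-0.178080) = -1.442739
x=0.480000, w=-1.442739: f=-0.367033 → w ← -1.442739 + 0.24·(-0.367033) = -1.530827
w(0.72) ≈ -1.5308

-1.5308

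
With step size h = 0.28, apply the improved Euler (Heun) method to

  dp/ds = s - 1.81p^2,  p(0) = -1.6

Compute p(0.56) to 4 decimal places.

-57.1738

Heun: k1 = f(s_n, p_n); k2 = f(s_n + h, p_n + h·k1); p_{n+1} = p_n + (h/2)·(k1 + k2).
s=0.000000, p=-1.600000:
  k1 = f(0.000000, -1.600000) = -4.633600
  k2 = f(0.280000, -2.897408) = -14.914901
  p ← -1.600000 + (0.28/2)·(-4.633600 + (-14.914901)) = -4.336790
s=0.280000, p=-4.336790:
  k1 = f(0.280000, -4.336790) = -33.762026
  k2 = f(0.560000, -13.790157) = -343.644881
  p ← -4.336790 + (0.28/2)·(-33.762026 + (-343.644881)) = -57.173757
p(0.56) ≈ -57.1738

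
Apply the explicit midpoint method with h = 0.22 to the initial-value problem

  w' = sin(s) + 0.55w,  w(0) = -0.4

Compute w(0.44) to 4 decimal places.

-0.4078

Midpoint: k1 = f(s_n, w_n); k2 = f(s_n + h/2, w_n + (h/2)·k1); w_{n+1} = w_n + h·k2.
s=0.000000, w=-0.400000:
  k1 = f(0.000000, -0.400000) = -0.220000
  k2 = f(0.110000, -0.424200) = -0.123532
  w ← -0.400000 + 0.22·(-0.123532) = -0.427177
s=0.220000, w=-0.427177:
  k1 = f(0.220000, -0.427177) = -0.016718
  k2 = f(0.330000, -0.429016) = 0.088084
  w ← -0.427177 + 0.22·0.088084 = -0.407798
w(0.44) ≈ -0.4078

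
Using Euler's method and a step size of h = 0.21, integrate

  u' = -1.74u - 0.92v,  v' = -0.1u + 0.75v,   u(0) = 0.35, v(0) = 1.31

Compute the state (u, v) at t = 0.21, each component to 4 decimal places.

Euler on (u,v): u_{n+1} = u_n + h·u', v_{n+1} = v_n + h·v'.
0.000000: (0.350000, 1.310000); f=(-1.814200, 0.947500) → (-0.030982, 1.508975)
(u(0.21), v(0.21)) ≈ (-0.0310, 1.5090)

-0.0310, 1.5090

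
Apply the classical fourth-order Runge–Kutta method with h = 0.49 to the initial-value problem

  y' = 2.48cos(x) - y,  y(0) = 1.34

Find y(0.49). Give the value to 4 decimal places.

RK4: k1 = f(x_n, y_n); k2 = f(x_n + h/2, y_n + (h/2)·k1); k3 = f(x_n + h/2, y_n + (h/2)·k2); k4 = f(x_n + h, y_n + h·k3); y_{n+1} = y_n + (h/6)·(k1 + 2k2 + 2k3 + k4).
x=0.000000, y=1.340000:
  k1 = f(0.000000, 1.340000) = 1.140000
  k2 = f(0.245000, 1.619300) = 0.786641
  k3 = f(0.245000, 1.532727) = 0.873214
  k4 = f(0.490000, 1.767875) = 0.420311
  y ← 1.340000 + (0.49/6)·(k1 + 2k2 + 2k3 + k4) = 1.738535
y(0.49) ≈ 1.7385

1.7385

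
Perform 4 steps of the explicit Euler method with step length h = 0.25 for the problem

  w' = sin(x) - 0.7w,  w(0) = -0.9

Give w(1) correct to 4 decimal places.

-0.1055

Euler: w_{n+1} = w_n + h·f(x_n, w_n).
x=0.000000, w=-0.900000: f=0.630000 → w ← -0.900000 + 0.25·0.630000 = -0.742500
x=0.250000, w=-0.742500: f=0.767154 → w ← -0.742500 + 0.25·0.767154 = -0.550712
x=0.500000, w=-0.550712: f=0.864924 → w ← -0.550712 + 0.25·0.864924 = -0.334481
x=0.750000, w=-0.334481: f=0.915775 → w ← -0.334481 + 0.25·0.915775 = -0.105537
w(1) ≈ -0.1055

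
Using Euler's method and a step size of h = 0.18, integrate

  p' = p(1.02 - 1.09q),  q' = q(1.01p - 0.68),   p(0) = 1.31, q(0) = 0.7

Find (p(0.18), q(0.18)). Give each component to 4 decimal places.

Euler on (p,q): p_{n+1} = p_n + h·p', q_{n+1} = q_n + h·q'.
0.000000: (1.310000, 0.700000); f=(0.336670, 0.450170) → (1.370601, 0.781031)
(p(0.18), q(0.18)) ≈ (1.3706, 0.7810)

1.3706, 0.7810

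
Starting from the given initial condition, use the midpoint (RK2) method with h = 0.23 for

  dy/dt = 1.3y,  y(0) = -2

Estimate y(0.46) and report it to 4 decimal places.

-3.6111

Midpoint: k1 = f(t_n, y_n); k2 = f(t_n + h/2, y_n + (h/2)·k1); y_{n+1} = y_n + h·k2.
t=0.000000, y=-2.000000:
  k1 = f(0.000000, -2.000000) = -2.600000
  k2 = f(0.115000, -2.299000) = -2.988700
  y ← -2.000000 + 0.23·(-2.988700) = -2.687401
t=0.230000, y=-2.687401:
  k1 = f(0.230000, -2.687401) = -3.493621
  k2 = f(0.345000, -3.089167) = -4.015918
  y ← -2.687401 + 0.23·(-4.015918) = -3.611062
y(0.46) ≈ -3.6111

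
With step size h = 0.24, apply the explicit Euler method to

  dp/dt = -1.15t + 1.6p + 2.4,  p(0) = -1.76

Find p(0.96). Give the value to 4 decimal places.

Euler: p_{n+1} = p_n + h·f(t_n, p_n).
t=0.000000, p=-1.760000: f=-0.416000 → p ← -1.760000 + 0.24·(-0.416000) = -1.859840
t=0.240000, p=-1.859840: f=-0.851744 → p ← -1.859840 + 0.24·(-0.851744) = -2.064259
t=0.480000, p=-2.064259: f=-1.454814 → p ← -2.064259 + 0.24·(-1.454814) = -2.413414
t=0.720000, p=-2.413414: f=-2.289462 → p ← -2.413414 + 0.24·(-2.289462) = -2.962885
p(0.96) ≈ -2.9629

-2.9629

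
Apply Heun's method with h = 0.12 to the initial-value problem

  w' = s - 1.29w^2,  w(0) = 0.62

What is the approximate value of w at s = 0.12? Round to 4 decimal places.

Heun: k1 = f(s_n, w_n); k2 = f(s_n + h, w_n + h·k1); w_{n+1} = w_n + (h/2)·(k1 + k2).
s=0.000000, w=0.620000:
  k1 = f(0.000000, 0.620000) = -0.495876
  k2 = f(0.120000, 0.560495) = -0.285259
  w ← 0.620000 + (0.12/2)·(-0.495876 + (-0.285259)) = 0.573132
w(0.12) ≈ 0.5731

0.5731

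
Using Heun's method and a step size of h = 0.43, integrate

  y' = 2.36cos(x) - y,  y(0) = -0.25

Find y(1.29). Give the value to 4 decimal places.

Heun: k1 = f(x_n, y_n); k2 = f(x_n + h, y_n + h·k1); y_{n+1} = y_n + (h/2)·(k1 + k2).
x=0.000000, y=-0.250000:
  k1 = f(0.000000, -0.250000) = 2.610000
  k2 = f(0.430000, 0.872300) = 1.272859
  y ← -0.250000 + (0.43/2)·(2.610000 + 1.272859) = 0.584815
x=0.430000, y=0.584815:
  k1 = f(0.430000, 0.584815) = 1.560344
  k2 = f(0.860000, 1.255763) = 0.283990
  y ← 0.584815 + (0.43/2)·(1.560344 + 0.283990) = 0.981347
x=0.860000, y=0.981347:
  k1 = f(0.860000, 0.981347) = 0.558406
  k2 = f(1.290000, 1.221461) = -0.567456
  y ← 0.981347 + (0.43/2)·(0.558406 + (-0.567456)) = 0.979401
y(1.29) ≈ 0.9794

0.9794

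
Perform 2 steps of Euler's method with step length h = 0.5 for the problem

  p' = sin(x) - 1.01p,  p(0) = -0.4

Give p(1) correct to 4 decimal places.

Euler: p_{n+1} = p_n + h·f(x_n, p_n).
x=0.000000, p=-0.400000: f=0.404000 → p ← -0.400000 + 0.5·0.404000 = -0.198000
x=0.500000, p=-0.198000: f=0.679406 → p ← -0.198000 + 0.5·0.679406 = 0.141703
p(1) ≈ 0.1417

0.1417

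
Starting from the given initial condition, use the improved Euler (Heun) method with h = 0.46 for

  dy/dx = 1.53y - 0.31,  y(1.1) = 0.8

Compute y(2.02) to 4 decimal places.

Heun: k1 = f(x_n, y_n); k2 = f(x_n + h, y_n + h·k1); y_{n+1} = y_n + (h/2)·(k1 + k2).
x=1.100000, y=0.800000:
  k1 = f(1.100000, 0.800000) = 0.914000
  k2 = f(1.560000, 1.220440) = 1.557273
  y ← 0.800000 + (0.46/2)·(0.914000 + 1.557273) = 1.368393
x=1.560000, y=1.368393:
  k1 = f(1.560000, 1.368393) = 1.783641
  k2 = f(2.020000, 2.188868) = 3.038968
  y ← 1.368393 + (0.46/2)·(1.783641 + 3.038968) = 2.477593
y(2.02) ≈ 2.4776

2.4776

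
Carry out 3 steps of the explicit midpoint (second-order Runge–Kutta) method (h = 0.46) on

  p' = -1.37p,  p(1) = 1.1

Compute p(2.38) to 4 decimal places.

Midpoint: k1 = f(x_n, p_n); k2 = f(x_n + h/2, p_n + (h/2)·k1); p_{n+1} = p_n + h·k2.
x=1.000000, p=1.100000:
  k1 = f(1.000000, 1.100000) = -1.507000
  k2 = f(1.230000, 0.753390) = -1.032144
  p ← 1.100000 + 0.46·(-1.032144) = 0.625214
x=1.460000, p=0.625214:
  k1 = f(1.460000, 0.625214) = -0.856543
  k2 = f(1.690000, 0.428209) = -0.586646
  p ← 0.625214 + 0.46·(-0.586646) = 0.355356
x=1.920000, p=0.355356:
  k1 = f(1.920000, 0.355356) = -0.486838
  k2 = f(2.150000, 0.243384) = -0.333436
  p ← 0.355356 + 0.46·(-0.333436) = 0.201976
p(2.38) ≈ 0.2020

0.2020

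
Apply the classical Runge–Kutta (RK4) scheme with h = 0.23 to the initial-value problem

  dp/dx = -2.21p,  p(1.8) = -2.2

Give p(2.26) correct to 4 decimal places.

-0.7967

RK4: k1 = f(x_n, p_n); k2 = f(x_n + h/2, p_n + (h/2)·k1); k3 = f(x_n + h/2, p_n + (h/2)·k2); k4 = f(x_n + h, p_n + h·k3); p_{n+1} = p_n + (h/6)·(k1 + 2k2 + 2k3 + k4).
x=1.800000, p=-2.200000:
  k1 = f(1.800000, -2.200000) = 4.862000
  k2 = f(1.915000, -1.640870) = 3.626323
  k3 = f(1.915000, -1.782973) = 3.940370
  k4 = f(2.030000, -1.293715) = 2.859110
  p ← -2.200000 + (0.23/6)·(k1 + 2k2 + 2k3 + k4) = -1.323911
x=2.030000, p=-1.323911:
  k1 = f(2.030000, -1.323911) = 2.925843
  k2 = f(2.145000, -0.987439) = 2.182240
  k3 = f(2.145000, -1.072953) = 2.371227
  k4 = f(2.260000, -0.778529) = 1.720549
  p ← -1.323911 + (0.23/6)·(k1 + 2k2 + 2k3 + k4) = -0.796700
p(2.26) ≈ -0.7967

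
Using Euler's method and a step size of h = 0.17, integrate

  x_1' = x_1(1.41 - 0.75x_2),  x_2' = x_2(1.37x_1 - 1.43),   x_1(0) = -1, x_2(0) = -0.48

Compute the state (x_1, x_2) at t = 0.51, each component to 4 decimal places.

Euler on (x_1,x_2): x_1_{n+1} = x_1_n + h·x_1', x_2_{n+1} = x_2_n + h·x_2'.
0.000000: (-1.000000, -0.480000); f=(-1.770000, 1.344000) → (-1.300900, -0.251520)
0.170000: (-1.300900, -0.251520); f=(-2.079671, 0.807941) → (-1.654444, -0.114170)
0.340000: (-1.654444, -0.114170); f=(-2.474432, 0.422040) → (-2.075097, -0.042423)
(x_1(0.51), x_2(0.51)) ≈ (-2.0751, -0.0424)

-2.0751, -0.0424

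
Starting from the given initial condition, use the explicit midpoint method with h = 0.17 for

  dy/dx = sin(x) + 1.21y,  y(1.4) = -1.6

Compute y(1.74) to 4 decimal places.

Midpoint: k1 = f(x_n, y_n); k2 = f(x_n + h/2, y_n + (h/2)·k1); y_{n+1} = y_n + h·k2.
x=1.400000, y=-1.600000:
  k1 = f(1.400000, -1.600000) = -0.950550
  k2 = f(1.485000, -1.680797) = -1.037442
  y ← -1.600000 + 0.17·(-1.037442) = -1.776365
x=1.570000, y=-1.776365:
  k1 = f(1.570000, -1.776365) = -1.149402
  k2 = f(1.655000, -1.874064) = -1.271161
  y ← -1.776365 + 0.17·(-1.271161) = -1.992463
y(1.74) ≈ -1.9925

-1.9925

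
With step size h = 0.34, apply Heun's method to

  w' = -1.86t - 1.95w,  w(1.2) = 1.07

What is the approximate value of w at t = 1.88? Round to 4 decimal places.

-0.7692

Heun: k1 = f(t_n, w_n); k2 = f(t_n + h, w_n + h·k1); w_{n+1} = w_n + (h/2)·(k1 + k2).
t=1.200000, w=1.070000:
  k1 = f(1.200000, 1.070000) = -4.318500
  k2 = f(1.540000, -0.398290) = -2.087735
  w ← 1.070000 + (0.34/2)·(-4.318500 + (-2.087735)) = -0.019060
t=1.540000, w=-0.019060:
  k1 = f(1.540000, -0.019060) = -2.827233
  k2 = f(1.880000, -0.980319) = -1.585178
  w ← -0.019060 + (0.34/2)·(-2.827233 + (-1.585178)) = -0.769170
w(1.88) ≈ -0.7692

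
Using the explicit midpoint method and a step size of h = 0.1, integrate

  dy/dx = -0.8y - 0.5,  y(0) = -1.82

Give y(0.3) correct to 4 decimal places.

-1.5653

Midpoint: k1 = f(x_n, y_n); k2 = f(x_n + h/2, y_n + (h/2)·k1); y_{n+1} = y_n + h·k2.
x=0.000000, y=-1.820000:
  k1 = f(0.000000, -1.820000) = 0.956000
  k2 = f(0.050000, -1.772200) = 0.917760
  y ← -1.820000 + 0.1·0.917760 = -1.728224
x=0.100000, y=-1.728224:
  k1 = f(0.100000, -1.728224) = 0.882579
  k2 = f(0.150000, -1.684095) = 0.847276
  y ← -1.728224 + 0.1·0.847276 = -1.643496
x=0.200000, y=-1.643496:
  k1 = f(0.200000, -1.643496) = 0.814797
  k2 = f(0.250000, -1.602757) = 0.782205
  y ← -1.643496 + 0.1·0.782205 = -1.565276
y(0.3) ≈ -1.5653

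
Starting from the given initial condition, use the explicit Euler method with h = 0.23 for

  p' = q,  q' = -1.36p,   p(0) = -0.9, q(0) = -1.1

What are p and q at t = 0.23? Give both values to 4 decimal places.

-1.1530, -0.8185

Euler on (p,q): p_{n+1} = p_n + h·p', q_{n+1} = q_n + h·q'.
0.000000: (-0.900000, -1.100000); f=(-1.100000, 1.224000) → (-1.153000, -0.818480)
(p(0.23), q(0.23)) ≈ (-1.1530, -0.8185)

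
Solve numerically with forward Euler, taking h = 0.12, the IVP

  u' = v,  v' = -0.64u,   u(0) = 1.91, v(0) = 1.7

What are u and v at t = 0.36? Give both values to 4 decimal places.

Euler on (u,v): u_{n+1} = u_n + h·u', v_{n+1} = v_n + h·v'.
0.000000: (1.910000, 1.700000); f=(1.700000, -1.222400) → (2.114000, 1.553312)
0.120000: (2.114000, 1.553312); f=(1.553312, -1.352960) → (2.300397, 1.390957)
0.240000: (2.300397, 1.390957); f=(1.390957, -1.472254) → (2.467312, 1.214286)
(u(0.36), v(0.36)) ≈ (2.4673, 1.2143)

2.4673, 1.2143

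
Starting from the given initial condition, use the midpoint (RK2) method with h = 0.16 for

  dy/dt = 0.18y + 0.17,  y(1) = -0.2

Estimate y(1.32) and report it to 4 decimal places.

Midpoint: k1 = f(t_n, y_n); k2 = f(t_n + h/2, y_n + (h/2)·k1); y_{n+1} = y_n + h·k2.
t=1.000000, y=-0.200000:
  k1 = f(1.000000, -0.200000) = 0.134000
  k2 = f(1.080000, -0.189280) = 0.135930
  y ← -0.200000 + 0.16·0.135930 = -0.178251
t=1.160000, y=-0.178251:
  k1 = f(1.160000, -0.178251) = 0.137915
  k2 = f(1.240000, -0.167218) = 0.139901
  y ← -0.178251 + 0.16·0.139901 = -0.155867
y(1.32) ≈ -0.1559

-0.1559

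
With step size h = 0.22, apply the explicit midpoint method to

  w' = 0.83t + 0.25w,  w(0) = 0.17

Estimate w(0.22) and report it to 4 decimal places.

Midpoint: k1 = f(t_n, w_n); k2 = f(t_n + h/2, w_n + (h/2)·k1); w_{n+1} = w_n + h·k2.
t=0.000000, w=0.170000:
  k1 = f(0.000000, 0.170000) = 0.042500
  k2 = f(0.110000, 0.174675) = 0.134969
  w ← 0.170000 + 0.22·0.134969 = 0.199693
w(0.22) ≈ 0.1997

0.1997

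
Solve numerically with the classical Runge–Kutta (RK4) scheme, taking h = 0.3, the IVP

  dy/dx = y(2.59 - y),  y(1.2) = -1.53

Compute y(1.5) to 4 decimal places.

RK4: k1 = f(x_n, y_n); k2 = f(x_n + h/2, y_n + (h/2)·k1); k3 = f(x_n + h/2, y_n + (h/2)·k2); k4 = f(x_n + h, y_n + h·k3); y_{n+1} = y_n + (h/6)·(k1 + 2k2 + 2k3 + k4).
x=1.200000, y=-1.530000:
  k1 = f(1.200000, -1.530000) = -6.303600
  k2 = f(1.350000, -2.475540) = -12.539947
  k3 = f(1.350000, -3.410992) = -20.469336
  k4 = f(1.500000, -7.670801) = -78.708559
  y ← -1.530000 + (0.3/6)·(k1 + 2k2 + 2k3 + k4) = -9.081536
y(1.5) ≈ -9.0815

-9.0815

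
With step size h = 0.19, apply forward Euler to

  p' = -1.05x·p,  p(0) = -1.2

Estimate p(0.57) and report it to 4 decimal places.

-1.0670

Euler: p_{n+1} = p_n + h·f(x_n, p_n).
x=0.000000, p=-1.200000: f=0.000000 → p ← -1.200000 + 0.19·0.000000 = -1.200000
x=0.190000, p=-1.200000: f=0.239400 → p ← -1.200000 + 0.19·0.239400 = -1.154514
x=0.380000, p=-1.154514: f=0.460651 → p ← -1.154514 + 0.19·0.460651 = -1.066990
p(0.57) ≈ -1.0670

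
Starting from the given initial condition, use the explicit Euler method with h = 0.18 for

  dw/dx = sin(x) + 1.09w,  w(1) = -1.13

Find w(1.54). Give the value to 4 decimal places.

Euler: w_{n+1} = w_n + h·f(x_n, w_n).
x=1.000000, w=-1.130000: f=-0.390229 → w ← -1.130000 + 0.18·(-0.390229) = -1.200241
x=1.180000, w=-1.200241: f=-0.383657 → w ← -1.200241 + 0.18·(-0.383657) = -1.269299
x=1.360000, w=-1.269299: f=-0.405672 → w ← -1.269299 + 0.18·(-0.405672) = -1.342320
w(1.54) ≈ -1.3423

-1.3423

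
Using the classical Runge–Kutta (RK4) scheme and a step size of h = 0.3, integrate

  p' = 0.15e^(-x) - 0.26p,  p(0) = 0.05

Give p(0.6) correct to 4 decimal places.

0.1050

RK4: k1 = f(x_n, p_n); k2 = f(x_n + h/2, p_n + (h/2)·k1); k3 = f(x_n + h/2, p_n + (h/2)·k2); k4 = f(x_n + h, p_n + h·k3); p_{n+1} = p_n + (h/6)·(k1 + 2k2 + 2k3 + k4).
x=0.000000, p=0.050000:
  k1 = f(0.000000, 0.050000) = 0.137000
  k2 = f(0.150000, 0.070550) = 0.110763
  k3 = f(0.150000, 0.066614) = 0.111786
  k4 = f(0.300000, 0.083536) = 0.089403
  p ← 0.050000 + (0.3/6)·(k1 + 2k2 + 2k3 + k4) = 0.083575
x=0.300000, p=0.083575:
  k1 = f(0.300000, 0.083575) = 0.089393
  k2 = f(0.450000, 0.096984) = 0.070428
  k3 = f(0.450000, 0.094139) = 0.071168
  k4 = f(0.600000, 0.104926) = 0.055041
  p ← 0.083575 + (0.3/6)·(k1 + 2k2 + 2k3 + k4) = 0.104956
p(0.6) ≈ 0.1050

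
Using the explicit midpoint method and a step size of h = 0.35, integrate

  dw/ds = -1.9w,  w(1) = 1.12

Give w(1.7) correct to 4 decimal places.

Midpoint: k1 = f(s_n, w_n); k2 = f(s_n + h/2, w_n + (h/2)·k1); w_{n+1} = w_n + h·k2.
s=1.000000, w=1.120000:
  k1 = f(1.000000, 1.120000) = -2.128000
  k2 = f(1.175000, 0.747600) = -1.420440
  w ← 1.120000 + 0.35·(-1.420440) = 0.622846
s=1.350000, w=0.622846:
  k1 = f(1.350000, 0.622846) = -1.183407
  k2 = f(1.525000, 0.415750) = -0.789924
  w ← 0.622846 + 0.35·(-0.789924) = 0.346372
w(1.7) ≈ 0.3464

0.3464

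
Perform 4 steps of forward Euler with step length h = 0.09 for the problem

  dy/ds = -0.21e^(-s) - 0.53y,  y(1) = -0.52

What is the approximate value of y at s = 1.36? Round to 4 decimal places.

-0.4503

Euler: y_{n+1} = y_n + h·f(s_n, y_n).
s=1.000000, y=-0.520000: f=0.198345 → y ← -0.520000 + 0.09·0.198345 = -0.502149
s=1.090000, y=-0.502149: f=0.195533 → y ← -0.502149 + 0.09·0.195533 = -0.484551
s=1.180000, y=-0.484551: f=0.192283 → y ← -0.484551 + 0.09·0.192283 = -0.467245
s=1.270000, y=-0.467245: f=0.188665 → y ← -0.467245 + 0.09·0.188665 = -0.450266
y(1.36) ≈ -0.4503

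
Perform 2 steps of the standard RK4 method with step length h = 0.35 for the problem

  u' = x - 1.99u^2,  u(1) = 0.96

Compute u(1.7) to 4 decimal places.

RK4: k1 = f(x_n, u_n); k2 = f(x_n + h/2, u_n + (h/2)·k1); k3 = f(x_n + h/2, u_n + (h/2)·k2); k4 = f(x_n + h, u_n + h·k3); u_{n+1} = u_n + (h/6)·(k1 + 2k2 + 2k3 + k4).
x=1.000000, u=0.960000:
  k1 = f(1.000000, 0.960000) = -0.833984
  k2 = f(1.175000, 0.814053) = -0.143737
  k3 = f(1.175000, 0.934846) = -0.564135
  k4 = f(1.350000, 0.762553) = 0.192841
  u ← 0.960000 + (0.35/6)·(k1 + 2k2 + 2k3 + k4) = 0.840015
x=1.350000, u=0.840015:
  k1 = f(1.350000, 0.840015) = -0.054194
  k2 = f(1.525000, 0.830531) = 0.152334
  k3 = f(1.525000, 0.866673) = 0.030265
  k4 = f(1.700000, 0.850608) = 0.260168
  u ← 0.840015 + (0.35/6)·(k1 + 2k2 + 2k3 + k4) = 0.873333
u(1.7) ≈ 0.8733

0.8733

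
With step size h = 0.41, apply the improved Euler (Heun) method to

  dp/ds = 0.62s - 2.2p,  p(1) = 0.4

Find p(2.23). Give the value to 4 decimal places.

Heun: k1 = f(s_n, p_n); k2 = f(s_n + h, p_n + h·k1); p_{n+1} = p_n + (h/2)·(k1 + k2).
s=1.000000, p=0.400000:
  k1 = f(1.000000, 0.400000) = -0.260000
  k2 = f(1.410000, 0.293400) = 0.228720
  p ← 0.400000 + (0.41/2)·(-0.260000 + 0.228720) = 0.393588
s=1.410000, p=0.393588:
  k1 = f(1.410000, 0.393588) = 0.008307
  k2 = f(1.820000, 0.396994) = 0.255014
  p ← 0.393588 + (0.41/2)·(0.008307 + 0.255014) = 0.447568
s=1.820000, p=0.447568:
  k1 = f(1.820000, 0.447568) = 0.143749
  k2 = f(2.230000, 0.506506) = 0.268287
  p ← 0.447568 + (0.41/2)·(0.143749 + 0.268287) = 0.532036
p(2.23) ≈ 0.5320

0.5320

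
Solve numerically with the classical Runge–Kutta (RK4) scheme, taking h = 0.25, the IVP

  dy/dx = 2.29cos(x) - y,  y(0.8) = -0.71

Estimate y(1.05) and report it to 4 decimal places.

-0.2510

RK4: k1 = f(x_n, y_n); k2 = f(x_n + h/2, y_n + (h/2)·k1); k3 = f(x_n + h/2, y_n + (h/2)·k2); k4 = f(x_n + h, y_n + h·k3); y_{n+1} = y_n + (h/6)·(k1 + 2k2 + 2k3 + k4).
x=0.800000, y=-0.710000:
  k1 = f(0.800000, -0.710000) = 2.305458
  k2 = f(0.925000, -0.421818) = 1.800019
  k3 = f(0.925000, -0.484998) = 1.863199
  k4 = f(1.050000, -0.244200) = 1.383638
  y ← -0.710000 + (0.25/6)·(k1 + 2k2 + 2k3 + k4) = -0.251020
y(1.05) ≈ -0.2510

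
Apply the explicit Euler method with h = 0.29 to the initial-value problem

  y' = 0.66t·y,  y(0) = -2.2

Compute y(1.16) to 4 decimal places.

Euler: y_{n+1} = y_n + h·f(t_n, y_n).
t=0.000000, y=-2.200000: f=0.000000 → y ← -2.200000 + 0.29·0.000000 = -2.200000
t=0.290000, y=-2.200000: f=-0.421080 → y ← -2.200000 + 0.29·(-0.421080) = -2.322113
t=0.580000, y=-2.322113: f=-0.888905 → y ← -2.322113 + 0.29·(-0.888905) = -2.579896
t=0.870000, y=-2.579896: f=-1.481376 → y ← -2.579896 + 0.29·(-1.481376) = -3.009495
y(1.16) ≈ -3.0095

-3.0095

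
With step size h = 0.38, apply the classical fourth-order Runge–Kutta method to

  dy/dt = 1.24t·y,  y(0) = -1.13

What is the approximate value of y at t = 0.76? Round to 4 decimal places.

RK4: k1 = f(t_n, y_n); k2 = f(t_n + h/2, y_n + (h/2)·k1); k3 = f(t_n + h/2, y_n + (h/2)·k2); k4 = f(t_n + h, y_n + h·k3); y_{n+1} = y_n + (h/6)·(k1 + 2k2 + 2k3 + k4).
t=0.000000, y=-1.130000:
  k1 = f(0.000000, -1.130000) = 0.000000
  k2 = f(0.190000, -1.130000) = -0.266228
  k3 = f(0.190000, -1.180583) = -0.278145
  k4 = f(0.380000, -1.235695) = -0.582260
  y ← -1.130000 + (0.38/6)·(k1 + 2k2 + 2k3 + k4) = -1.235830
t=0.380000, y=-1.235830:
  k1 = f(0.380000, -1.235830) = -0.582323
  k2 = f(0.570000, -1.346472) = -0.951686
  k3 = f(0.570000, -1.416651) = -1.001289
  k4 = f(0.760000, -1.616320) = -1.523220
  y ← -1.235830 + (0.38/6)·(k1 + 2k2 + 2k3 + k4) = -1.616558
y(0.76) ≈ -1.6166

-1.6166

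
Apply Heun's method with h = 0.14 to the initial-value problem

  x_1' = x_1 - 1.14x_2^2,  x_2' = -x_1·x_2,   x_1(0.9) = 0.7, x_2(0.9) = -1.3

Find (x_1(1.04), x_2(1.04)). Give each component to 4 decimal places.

0.5414, -1.1929

Heun on (x_1,x_2): k1 = f(x_n, state_n); k2 = f(x_n + h, state_n + h·k1); state_{n+1} = state_n + (h/2)·(k1 + k2).
0.900000: (0.700000, -1.300000)
  k1 = (-1.226600, 0.910000)
  predictor → (0.528276, -1.172600)
  k2 = (-1.039213, 0.619456)
  → (0.541393, -1.192938)
(x_1(1.04), x_2(1.04)) ≈ (0.5414, -1.1929)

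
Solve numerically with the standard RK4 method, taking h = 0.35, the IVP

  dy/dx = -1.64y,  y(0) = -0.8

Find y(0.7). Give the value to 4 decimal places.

RK4: k1 = f(x_n, y_n); k2 = f(x_n + h/2, y_n + (h/2)·k1); k3 = f(x_n + h/2, y_n + (h/2)·k2); k4 = f(x_n + h, y_n + h·k3); y_{n+1} = y_n + (h/6)·(k1 + 2k2 + 2k3 + k4).
x=0.000000, y=-0.800000:
  k1 = f(0.000000, -0.800000) = 1.312000
  k2 = f(0.175000, -0.570400) = 0.935456
  k3 = f(0.175000, -0.636295) = 1.043524
  k4 = f(0.350000, -0.434767) = 0.713017
  y ← -0.800000 + (0.35/6)·(k1 + 2k2 + 2k3 + k4) = -0.450993
x=0.350000, y=-0.450993:
  k1 = f(0.350000, -0.450993) = 0.739628
  k2 = f(0.525000, -0.321558) = 0.527355
  k3 = f(0.525000, -0.358706) = 0.588278
  k4 = f(0.700000, -0.245096) = 0.401957
  y ← -0.450993 + (0.35/6)·(k1 + 2k2 + 2k3 + k4) = -0.254243
y(0.7) ≈ -0.2542

-0.2542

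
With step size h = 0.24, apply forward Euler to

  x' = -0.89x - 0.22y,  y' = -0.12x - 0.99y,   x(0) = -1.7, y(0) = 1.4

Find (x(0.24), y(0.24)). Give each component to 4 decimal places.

Euler on (x,y): x_{n+1} = x_n + h·x', y_{n+1} = y_n + h·y'.
0.000000: (-1.700000, 1.400000); f=(1.205000, -1.182000) → (-1.410800, 1.116320)
(x(0.24), y(0.24)) ≈ (-1.4108, 1.1163)

-1.4108, 1.1163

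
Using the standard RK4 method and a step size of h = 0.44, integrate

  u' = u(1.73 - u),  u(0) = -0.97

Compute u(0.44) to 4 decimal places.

-5.1022

RK4: k1 = f(x_n, u_n); k2 = f(x_n + h/2, u_n + (h/2)·k1); k3 = f(x_n + h/2, u_n + (h/2)·k2); k4 = f(x_n + h, u_n + h·k3); u_{n+1} = u_n + (h/6)·(k1 + 2k2 + 2k3 + k4).
x=0.000000, u=-0.970000:
  k1 = f(0.000000, -0.970000) = -2.619000
  k2 = f(0.220000, -1.546180) = -5.065564
  k3 = f(0.220000, -2.084424) = -7.950877
  k4 = f(0.440000, -4.468386) = -27.696782
  u ← -0.970000 + (0.44/6)·(k1 + 2k2 + 2k3 + k4) = -5.102235
u(0.44) ≈ -5.1022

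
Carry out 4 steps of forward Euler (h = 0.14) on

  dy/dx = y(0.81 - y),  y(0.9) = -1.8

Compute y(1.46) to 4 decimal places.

Euler: y_{n+1} = y_n + h·f(x_n, y_n).
x=0.900000, y=-1.800000: f=-4.698000 → y ← -1.800000 + 0.14·(-4.698000) = -2.457720
x=1.040000, y=-2.457720: f=-8.031141 → y ← -2.457720 + 0.14·(-8.031141) = -3.582080
x=1.180000, y=-3.582080: f=-15.732780 → y ← -3.582080 + 0.14·(-15.732780) = -5.784669
x=1.320000, y=-5.784669: f=-38.147976 → y ← -5.784669 + 0.14·(-38.147976) = -11.125385
y(1.46) ≈ -11.1254

-11.1254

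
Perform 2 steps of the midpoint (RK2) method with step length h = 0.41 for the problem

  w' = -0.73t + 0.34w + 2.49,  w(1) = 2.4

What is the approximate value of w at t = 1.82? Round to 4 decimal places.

4.5649

Midpoint: k1 = f(t_n, w_n); k2 = f(t_n + h/2, w_n + (h/2)·k1); w_{n+1} = w_n + h·k2.
t=1.000000, w=2.400000:
  k1 = f(1.000000, 2.400000) = 2.576000
  k2 = f(1.205000, 2.928080) = 2.605897
  w ← 2.400000 + 0.41·2.605897 = 3.468418
t=1.410000, w=3.468418:
  k1 = f(1.410000, 3.468418) = 2.639962
  k2 = f(1.615000, 4.009610) = 2.674317
  w ← 3.468418 + 0.41·2.674317 = 4.564888
w(1.82) ≈ 4.5649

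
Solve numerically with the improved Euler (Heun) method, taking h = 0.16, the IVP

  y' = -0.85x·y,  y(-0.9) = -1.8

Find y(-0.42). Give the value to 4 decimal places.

Heun: k1 = f(x_n, y_n); k2 = f(x_n + h, y_n + h·k1); y_{n+1} = y_n + (h/2)·(k1 + k2).
x=-0.900000, y=-1.800000:
  k1 = f(-0.900000, -1.800000) = -1.377000
  k2 = f(-0.740000, -2.020320) = -1.270781
  y ← -1.800000 + (0.16/2)·(-1.377000 + (-1.270781)) = -2.011823
x=-0.740000, y=-2.011823:
  k1 = f(-0.740000, -2.011823) = -1.265436
  k2 = f(-0.580000, -2.214292) = -1.091646
  y ← -2.011823 + (0.16/2)·(-1.265436 + (-1.091646)) = -2.200389
x=-0.580000, y=-2.200389:
  k1 = f(-0.580000, -2.200389) = -1.084792
  k2 = f(-0.420000, -2.373956) = -0.847502
  y ← -2.200389 + (0.16/2)·(-1.084792 + (-0.847502)) = -2.354973
y(-0.42) ≈ -2.3550

-2.3550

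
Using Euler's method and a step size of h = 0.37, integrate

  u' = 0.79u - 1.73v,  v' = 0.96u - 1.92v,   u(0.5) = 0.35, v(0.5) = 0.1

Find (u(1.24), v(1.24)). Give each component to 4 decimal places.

Euler on (u,v): u_{n+1} = u_n + h·u', v_{n+1} = v_n + h·v'.
0.500000: (0.350000, 0.100000); f=(0.103500, 0.144000) → (0.388295, 0.153280)
0.870000: (0.388295, 0.153280); f=(0.041579, 0.078466) → (0.403679, 0.182312)
(u(1.24), v(1.24)) ≈ (0.4037, 0.1823)

0.4037, 0.1823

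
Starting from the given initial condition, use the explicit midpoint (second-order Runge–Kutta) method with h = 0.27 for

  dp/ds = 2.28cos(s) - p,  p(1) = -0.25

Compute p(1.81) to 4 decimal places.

Midpoint: k1 = f(s_n, p_n); k2 = f(s_n + h/2, p_n + (h/2)·k1); p_{n+1} = p_n + h·k2.
s=1.000000, p=-0.250000:
  k1 = f(1.000000, -0.250000) = 1.481889
  k2 = f(1.135000, -0.049945) = 1.012407
  p ← -0.250000 + 0.27·1.012407 = 0.023350
s=1.270000, p=0.023350:
  k1 = f(1.270000, 0.023350) = 0.652171
  k2 = f(1.405000, 0.111393) = 0.264893
  p ← 0.023350 + 0.27·0.264893 = 0.094871
s=1.540000, p=0.094871:
  k1 = f(1.540000, 0.094871) = -0.024667
  k2 = f(1.675000, 0.091541) = -0.328696
  p ← 0.094871 + 0.27·(-0.328696) = 0.006123
p(1.81) ≈ 0.0061

0.0061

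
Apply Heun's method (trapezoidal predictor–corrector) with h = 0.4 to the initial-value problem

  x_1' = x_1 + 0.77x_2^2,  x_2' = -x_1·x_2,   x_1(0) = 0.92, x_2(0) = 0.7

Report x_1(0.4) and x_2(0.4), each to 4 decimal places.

1.4974, 0.4439

Heun on (x_1,x_2): k1 = f(s_n, state_n); k2 = f(s_n + h, state_n + h·k1); state_{n+1} = state_n + (h/2)·(k1 + k2).
0.000000: (0.920000, 0.700000)
  k1 = (1.297300, -0.644000)
  predictor → (1.438920, 0.442400)
  k2 = (1.589623, -0.636578)
  → (1.497385, 0.443884)
(x_1(0.4), x_2(0.4)) ≈ (1.4974, 0.4439)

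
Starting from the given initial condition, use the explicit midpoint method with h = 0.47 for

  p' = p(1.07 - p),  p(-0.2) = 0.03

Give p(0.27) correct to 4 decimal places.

Midpoint: k1 = f(t_n, p_n); k2 = f(t_n + h/2, p_n + (h/2)·k1); p_{n+1} = p_n + h·k2.
t=-0.200000, p=0.030000:
  k1 = f(-0.200000, 0.030000) = 0.031200
  k2 = f(0.035000, 0.037332) = 0.038552
  p ← 0.030000 + 0.47·0.038552 = 0.048119
p(0.27) ≈ 0.0481

0.0481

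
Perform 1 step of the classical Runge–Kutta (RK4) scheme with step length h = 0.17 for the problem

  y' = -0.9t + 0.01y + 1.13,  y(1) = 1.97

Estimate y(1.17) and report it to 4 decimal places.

1.9995

RK4: k1 = f(t_n, y_n); k2 = f(t_n + h/2, y_n + (h/2)·k1); k3 = f(t_n + h/2, y_n + (h/2)·k2); k4 = f(t_n + h, y_n + h·k3); y_{n+1} = y_n + (h/6)·(k1 + 2k2 + 2k3 + k4).
t=1.000000, y=1.970000:
  k1 = f(1.000000, 1.970000) = 0.249700
  k2 = f(1.085000, 1.991224) = 0.173412
  k3 = f(1.085000, 1.984740) = 0.173347
  k4 = f(1.170000, 1.999469) = 0.096995
  y ← 1.970000 + (0.17/6)·(k1 + 2k2 + 2k3 + k4) = 1.999473
y(1.17) ≈ 1.9995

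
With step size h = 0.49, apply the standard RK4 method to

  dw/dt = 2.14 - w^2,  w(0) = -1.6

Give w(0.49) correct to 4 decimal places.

RK4: k1 = f(t_n, w_n); k2 = f(t_n + h/2, w_n + (h/2)·k1); k3 = f(t_n + h/2, w_n + (h/2)·k2); k4 = f(t_n + h, w_n + h·k3); w_{n+1} = w_n + (h/6)·(k1 + 2k2 + 2k3 + k4).
t=0.000000, w=-1.600000:
  k1 = f(0.000000, -1.600000) = -0.420000
  k2 = f(0.245000, -1.702900) = -0.759868
  k3 = f(0.245000, -1.786168) = -1.050395
  k4 = f(0.490000, -2.114694) = -2.331929
  w ← -1.600000 + (0.49/6)·(k1 + 2k2 + 2k3 + k4) = -2.120417
w(0.49) ≈ -2.1204

-2.1204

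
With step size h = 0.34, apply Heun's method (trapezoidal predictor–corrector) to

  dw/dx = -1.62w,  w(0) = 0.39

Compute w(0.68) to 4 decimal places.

Heun: k1 = f(x_n, w_n); k2 = f(x_n + h, w_n + h·k1); w_{n+1} = w_n + (h/2)·(k1 + k2).
x=0.000000, w=0.390000:
  k1 = f(0.000000, 0.390000) = -0.631800
  k2 = f(0.340000, 0.175188) = -0.283805
  w ← 0.390000 + (0.34/2)·(-0.631800 + (-0.283805)) = 0.234347
x=0.340000, w=0.234347:
  k1 = f(0.340000, 0.234347) = -0.379643
  k2 = f(0.680000, 0.105269) = -0.170535
  w ← 0.234347 + (0.34/2)·(-0.379643 + (-0.170535)) = 0.140817
w(0.68) ≈ 0.1408

0.1408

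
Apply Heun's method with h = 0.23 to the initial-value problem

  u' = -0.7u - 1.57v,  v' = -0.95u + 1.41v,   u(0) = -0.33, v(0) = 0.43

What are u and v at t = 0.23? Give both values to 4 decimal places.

Heun on (u,v): k1 = f(t_n, state_n); k2 = f(t_n + h, state_n + h·k1); state_{n+1} = state_n + (h/2)·(k1 + k2).
0.000000: (-0.330000, 0.430000)
  k1 = (-0.444100, 0.919800)
  predictor → (-0.432143, 0.641554)
  k2 = (-0.704740, 1.315127)
  → (-0.462117, 0.687017)
(u(0.23), v(0.23)) ≈ (-0.4621, 0.6870)

-0.4621, 0.6870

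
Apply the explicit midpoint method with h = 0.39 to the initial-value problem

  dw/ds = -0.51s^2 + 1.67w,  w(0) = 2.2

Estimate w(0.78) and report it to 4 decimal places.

7.5469

Midpoint: k1 = f(s_n, w_n); k2 = f(s_n + h/2, w_n + (h/2)·k1); w_{n+1} = w_n + h·k2.
s=0.000000, w=2.200000:
  k1 = f(0.000000, 2.200000) = 3.674000
  k2 = f(0.195000, 2.916430) = 4.851045
  w ← 2.200000 + 0.39·4.851045 = 4.091908
s=0.390000, w=4.091908:
  k1 = f(0.390000, 4.091908) = 6.755915
  k2 = f(0.585000, 5.409311) = 8.859015
  w ← 4.091908 + 0.39·8.859015 = 7.546923
w(0.78) ≈ 7.5469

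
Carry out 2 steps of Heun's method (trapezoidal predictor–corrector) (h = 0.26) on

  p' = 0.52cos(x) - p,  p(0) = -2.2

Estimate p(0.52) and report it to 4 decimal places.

Heun: k1 = f(x_n, p_n); k2 = f(x_n + h, p_n + h·k1); p_{n+1} = p_n + (h/2)·(k1 + k2).
x=0.000000, p=-2.200000:
  k1 = f(0.000000, -2.200000) = 2.720000
  k2 = f(0.260000, -1.492800) = 1.995323
  p ← -2.200000 + (0.26/2)·(2.720000 + 1.995323) = -1.587008
x=0.260000, p=-1.587008:
  k1 = f(0.260000, -1.587008) = 2.089531
  k2 = f(0.520000, -1.043730) = 1.494996
  p ← -1.587008 + (0.26/2)·(2.089531 + 1.494996) = -1.121020
p(0.52) ≈ -1.1210

-1.1210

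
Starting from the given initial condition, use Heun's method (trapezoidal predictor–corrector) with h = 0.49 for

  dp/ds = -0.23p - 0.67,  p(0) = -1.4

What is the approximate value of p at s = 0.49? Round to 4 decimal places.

-1.5609

Heun: k1 = f(s_n, p_n); k2 = f(s_n + h, p_n + h·k1); p_{n+1} = p_n + (h/2)·(k1 + k2).
s=0.000000, p=-1.400000:
  k1 = f(0.000000, -1.400000) = -0.348000
  k2 = f(0.490000, -1.570520) = -0.308780
  p ← -1.400000 + (0.49/2)·(-0.348000 + (-0.308780)) = -1.560911
p(0.49) ≈ -1.5609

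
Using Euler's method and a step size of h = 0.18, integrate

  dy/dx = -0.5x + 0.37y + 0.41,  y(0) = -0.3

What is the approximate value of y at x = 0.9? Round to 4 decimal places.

Euler: y_{n+1} = y_n + h·f(x_n, y_n).
x=0.000000, y=-0.300000: f=0.299000 → y ← -0.300000 + 0.18·0.299000 = -0.246180
x=0.180000, y=-0.246180: f=0.228913 → y ← -0.246180 + 0.18·0.228913 = -0.204976
x=0.360000, y=-0.204976: f=0.154159 → y ← -0.204976 + 0.18·0.154159 = -0.177227
x=0.540000, y=-0.177227: f=0.074426 → y ← -0.177227 + 0.18·0.074426 = -0.163830
x=0.720000, y=-0.163830: f=-0.010617 → y ← -0.163830 + 0.18·(-0.010617) = -0.165741
y(0.9) ≈ -0.1657

-0.1657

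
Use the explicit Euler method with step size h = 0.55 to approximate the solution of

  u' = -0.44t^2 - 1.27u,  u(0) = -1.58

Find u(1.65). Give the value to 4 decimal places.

Euler: u_{n+1} = u_n + h·f(t_n, u_n).
t=0.000000, u=-1.580000: f=2.006600 → u ← -1.580000 + 0.55·2.006600 = -0.476370
t=0.550000, u=-0.476370: f=0.471890 → u ← -0.476370 + 0.55·0.471890 = -0.216831
t=1.100000, u=-0.216831: f=-0.257025 → u ← -0.216831 + 0.55·(-0.257025) = -0.358194
u(1.65) ≈ -0.3582

-0.3582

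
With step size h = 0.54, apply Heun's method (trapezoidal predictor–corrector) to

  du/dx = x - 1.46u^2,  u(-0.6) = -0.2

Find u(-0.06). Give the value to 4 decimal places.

Heun: k1 = f(x_n, u_n); k2 = f(x_n + h, u_n + h·k1); u_{n+1} = u_n + (h/2)·(k1 + k2).
x=-0.600000, u=-0.200000:
  k1 = f(-0.600000, -0.200000) = -0.658400
  k2 = f(-0.060000, -0.555536) = -0.510586
  u ← -0.200000 + (0.54/2)·(-0.658400 + (-0.510586)) = -0.515626
u(-0.06) ≈ -0.5156

-0.5156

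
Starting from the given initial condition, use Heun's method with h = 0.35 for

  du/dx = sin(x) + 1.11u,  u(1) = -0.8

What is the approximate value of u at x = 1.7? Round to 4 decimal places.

-0.7546

Heun: k1 = f(x_n, u_n); k2 = f(x_n + h, u_n + h·k1); u_{n+1} = u_n + (h/2)·(k1 + k2).
x=1.000000, u=-0.800000:
  k1 = f(1.000000, -0.800000) = -0.046529
  k2 = f(1.350000, -0.816285) = 0.069647
  u ← -0.800000 + (0.35/2)·(-0.046529 + 0.069647) = -0.795954
x=1.350000, u=-0.795954:
  k1 = f(1.350000, -0.795954) = 0.092214
  k2 = f(1.700000, -0.763679) = 0.143981
  u ← -0.795954 + (0.35/2)·(0.092214 + 0.143981) = -0.754620
u(1.7) ≈ -0.7546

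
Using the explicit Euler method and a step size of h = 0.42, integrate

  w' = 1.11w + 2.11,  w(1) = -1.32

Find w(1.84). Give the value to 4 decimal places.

Euler: w_{n+1} = w_n + h·f(t_n, w_n).
t=1.000000, w=-1.320000: f=0.644800 → w ← -1.320000 + 0.42·0.644800 = -1.049184
t=1.420000, w=-1.049184: f=0.945406 → w ← -1.049184 + 0.42·0.945406 = -0.652114
w(1.84) ≈ -0.6521

-0.6521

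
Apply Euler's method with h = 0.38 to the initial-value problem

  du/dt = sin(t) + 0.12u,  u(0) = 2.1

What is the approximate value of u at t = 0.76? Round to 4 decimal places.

2.4368

Euler: u_{n+1} = u_n + h·f(t_n, u_n).
t=0.000000, u=2.100000: f=0.252000 → u ← 2.100000 + 0.38·0.252000 = 2.195760
t=0.380000, u=2.195760: f=0.634412 → u ← 2.195760 + 0.38·0.634412 = 2.436836
u(0.76) ≈ 2.4368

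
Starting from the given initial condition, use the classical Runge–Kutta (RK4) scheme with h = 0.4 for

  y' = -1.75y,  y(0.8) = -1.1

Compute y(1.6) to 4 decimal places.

-0.2726

RK4: k1 = f(t_n, y_n); k2 = f(t_n + h/2, y_n + (h/2)·k1); k3 = f(t_n + h/2, y_n + (h/2)·k2); k4 = f(t_n + h, y_n + h·k3); y_{n+1} = y_n + (h/6)·(k1 + 2k2 + 2k3 + k4).
t=0.800000, y=-1.100000:
  k1 = f(0.800000, -1.100000) = 1.925000
  k2 = f(1.000000, -0.715000) = 1.251250
  k3 = f(1.000000, -0.849750) = 1.487062
  k4 = f(1.200000, -0.505175) = 0.884056
  y ← -1.100000 + (0.4/6)·(k1 + 2k2 + 2k3 + k4) = -0.547621
t=1.200000, y=-0.547621:
  k1 = f(1.200000, -0.547621) = 0.958337
  k2 = f(1.400000, -0.355954) = 0.622919
  k3 = f(1.400000, -0.423037) = 0.740315
  k4 = f(1.600000, -0.251495) = 0.440116
  y ← -0.547621 + (0.4/6)·(k1 + 2k2 + 2k3 + k4) = -0.272626
y(1.6) ≈ -0.2726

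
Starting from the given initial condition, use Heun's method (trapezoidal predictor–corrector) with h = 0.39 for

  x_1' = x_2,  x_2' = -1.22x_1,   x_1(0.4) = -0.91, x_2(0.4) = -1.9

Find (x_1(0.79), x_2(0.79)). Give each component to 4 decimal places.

Heun on (x_1,x_2): k1 = f(t_n, state_n); k2 = f(t_n + h, state_n + h·k1); state_{n+1} = state_n + (h/2)·(k1 + k2).
0.400000: (-0.910000, -1.900000)
  k1 = (-1.900000, 1.110200)
  predictor → (-1.651000, -1.467022)
  k2 = (-1.467022, 2.014220)
  → (-1.566569, -1.290738)
(x_1(0.79), x_2(0.79)) ≈ (-1.5666, -1.2907)

-1.5666, -1.2907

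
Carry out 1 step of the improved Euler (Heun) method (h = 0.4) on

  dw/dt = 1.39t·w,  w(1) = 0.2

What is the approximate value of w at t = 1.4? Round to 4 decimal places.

Heun: k1 = f(t_n, w_n); k2 = f(t_n + h, w_n + h·k1); w_{n+1} = w_n + (h/2)·(k1 + k2).
t=1.000000, w=0.200000:
  k1 = f(1.000000, 0.200000) = 0.278000
  k2 = f(1.400000, 0.311200) = 0.605595
  w ← 0.200000 + (0.4/2)·(0.278000 + 0.605595) = 0.376719
w(1.4) ≈ 0.3767

0.3767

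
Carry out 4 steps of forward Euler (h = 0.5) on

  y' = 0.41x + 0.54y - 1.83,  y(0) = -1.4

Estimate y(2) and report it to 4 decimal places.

-8.3360

Euler: y_{n+1} = y_n + h·f(x_n, y_n).
x=0.000000, y=-1.400000: f=-2.586000 → y ← -1.400000 + 0.5·(-2.586000) = -2.693000
x=0.500000, y=-2.693000: f=-3.079220 → y ← -2.693000 + 0.5·(-3.079220) = -4.232610
x=1.000000, y=-4.232610: f=-3.705609 → y ← -4.232610 + 0.5·(-3.705609) = -6.085415
x=1.500000, y=-6.085415: f=-4.501124 → y ← -6.085415 + 0.5·(-4.501124) = -8.335977
y(2) ≈ -8.3360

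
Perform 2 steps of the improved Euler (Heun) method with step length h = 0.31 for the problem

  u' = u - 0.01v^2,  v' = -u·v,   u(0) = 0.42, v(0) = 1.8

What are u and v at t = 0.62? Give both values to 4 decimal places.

Heun on (u,v): k1 = f(t_n, state_n); k2 = f(t_n + h, state_n + h·k1); state_{n+1} = state_n + (h/2)·(k1 + k2).
0.000000: (0.420000, 1.800000)
  k1 = (0.387600, -0.756000)
  predictor → (0.540156, 1.565640)
  k2 = (0.515644, -0.845690)
  → (0.560003, 1.551738)
0.310000: (0.560003, 1.551738)
  k1 = (0.535924, -0.868978)
  predictor → (0.726139, 1.282355)
  k2 = (0.709695, -0.931168)
  → (0.753074, 1.272715)
(u(0.62), v(0.62)) ≈ (0.7531, 1.2727)

0.7531, 1.2727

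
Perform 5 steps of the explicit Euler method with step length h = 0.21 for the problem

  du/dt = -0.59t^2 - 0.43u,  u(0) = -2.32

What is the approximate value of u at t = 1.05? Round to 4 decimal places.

-1.5997

Euler: u_{n+1} = u_n + h·f(t_n, u_n).
t=0.000000, u=-2.320000: f=0.997600 → u ← -2.320000 + 0.21·0.997600 = -2.110504
t=0.210000, u=-2.110504: f=0.881498 → u ← -2.110504 + 0.21·0.881498 = -1.925389
t=0.420000, u=-1.925389: f=0.723841 → u ← -1.925389 + 0.21·0.723841 = -1.773383
t=0.630000, u=-1.773383: f=0.528384 → u ← -1.773383 + 0.21·0.528384 = -1.662422
t=0.840000, u=-1.662422: f=0.298538 → u ← -1.662422 + 0.21·0.298538 = -1.599729
u(1.05) ≈ -1.5997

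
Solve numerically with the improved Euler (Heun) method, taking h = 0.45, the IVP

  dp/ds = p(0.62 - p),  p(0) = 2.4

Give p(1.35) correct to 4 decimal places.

Heun: k1 = f(s_n, p_n); k2 = f(s_n + h, p_n + h·k1); p_{n+1} = p_n + (h/2)·(k1 + k2).
s=0.000000, p=2.400000:
  k1 = f(0.000000, 2.400000) = -4.272000
  k2 = f(0.450000, 0.477600) = 0.068010
  p ← 2.400000 + (0.45/2)·(-4.272000 + 0.068010) = 1.454102
s=0.450000, p=1.454102:
  k1 = f(0.450000, 1.454102) = -1.212870
  k2 = f(0.900000, 0.908311) = -0.261876
  p ← 1.454102 + (0.45/2)·(-1.212870 + (-0.261876)) = 1.122284
s=0.900000, p=1.122284:
  k1 = f(0.900000, 1.122284) = -0.563706
  k2 = f(1.350000, 0.868617) = -0.215953
  p ← 1.122284 + (0.45/2)·(-0.563706 + (-0.215953)) = 0.946861
p(1.35) ≈ 0.9469

0.9469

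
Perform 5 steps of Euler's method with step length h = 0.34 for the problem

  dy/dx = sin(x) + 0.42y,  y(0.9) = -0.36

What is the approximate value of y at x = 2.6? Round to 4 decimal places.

1.3040

Euler: y_{n+1} = y_n + h·f(x_n, y_n).
x=0.900000, y=-0.360000: f=0.632127 → y ← -0.360000 + 0.34·0.632127 = -0.145077
x=1.240000, y=-0.145077: f=0.884852 → y ← -0.145077 + 0.34·0.884852 = 0.155773
x=1.580000, y=0.155773: f=1.065382 → y ← 0.155773 + 0.34·1.065382 = 0.518003
x=1.920000, y=0.518003: f=1.157207 → y ← 0.518003 + 0.34·1.157207 = 0.911453
x=2.260000, y=0.911453: f=1.154563 → y ← 0.911453 + 0.34·1.154563 = 1.304004
y(2.6) ≈ 1.3040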